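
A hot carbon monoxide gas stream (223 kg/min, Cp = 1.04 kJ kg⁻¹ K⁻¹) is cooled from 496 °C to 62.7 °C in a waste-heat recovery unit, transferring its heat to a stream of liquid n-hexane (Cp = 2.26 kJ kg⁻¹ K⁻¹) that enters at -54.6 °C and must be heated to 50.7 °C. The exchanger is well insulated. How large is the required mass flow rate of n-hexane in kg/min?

ṁ_c = 422 kg/min

Heat released by hot stream: Q = 223 × 1.04 × (496 − 62.7) = 100490 kJ/min
Energy balance on cold side (adiabatic exchanger): Q = ṁ_c·Cp_c·(T_c,out − T_c,in)
ṁ_c = 100490 / [2.26 × (50.7 − -54.6)] = 422.27 kg/min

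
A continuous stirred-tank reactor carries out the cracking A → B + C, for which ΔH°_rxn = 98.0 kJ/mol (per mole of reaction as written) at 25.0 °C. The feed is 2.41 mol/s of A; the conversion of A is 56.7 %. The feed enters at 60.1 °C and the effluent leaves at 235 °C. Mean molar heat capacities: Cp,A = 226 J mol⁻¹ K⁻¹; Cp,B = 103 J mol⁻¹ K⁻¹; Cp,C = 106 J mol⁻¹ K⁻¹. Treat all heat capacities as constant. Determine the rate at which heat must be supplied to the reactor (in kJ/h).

Extent of reaction ξ = 0.567 × 2.41 = 1.3665 mol/s
Reaction term: ξ·ΔH°_rxn = 1.3665 × 98.0 = 133.91 kJ/s
Sensible, feed 60.1→25 °C: -19.118 kJ/s
Outlet flows (mol/s): A 1.0435, B 1.3665, C 1.3665
Sensible, products 25→235 °C: 109.5 kJ/s
Q = ΔH = 224.3 kJ/s = 224.3 kW
Heat supplied = 807470 kJ/h

Q_in = 807000 kJ/h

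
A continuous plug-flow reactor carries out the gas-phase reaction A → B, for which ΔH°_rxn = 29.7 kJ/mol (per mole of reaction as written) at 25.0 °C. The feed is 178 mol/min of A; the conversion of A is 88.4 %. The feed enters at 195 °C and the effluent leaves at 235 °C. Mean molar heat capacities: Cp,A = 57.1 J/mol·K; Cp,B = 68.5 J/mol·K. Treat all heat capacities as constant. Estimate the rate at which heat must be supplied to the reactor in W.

Extent of reaction ξ = 0.884 × 178 = 157.35 mol/min
Reaction term: ξ·ΔH°_rxn = 157.35 × 29.7 = 4673.4 kJ/min
Sensible, feed 195→25 °C: -1727.8 kJ/min
Outlet flows (mol/min): A 20.648, B 157.35
Sensible, products 25→235 °C: 2511.1 kJ/min
Q = ΔH = 5456.6 kJ/min = 90.943 kW
Heat supplied = 90943 W

Q_in = 90900 W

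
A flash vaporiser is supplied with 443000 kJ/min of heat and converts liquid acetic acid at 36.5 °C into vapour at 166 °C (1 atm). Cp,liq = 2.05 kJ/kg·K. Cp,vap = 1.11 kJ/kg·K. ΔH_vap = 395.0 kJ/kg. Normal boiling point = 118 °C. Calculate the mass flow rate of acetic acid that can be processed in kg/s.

ṁ = 12.0 kg/s

Δh = 2.05×(118−36.5) + 395.0 + 1.11×(166−118) = 615.36 kJ/kg
Q = 443000 kJ/min = 7383.3 kJ/s = 7383.3 kJ/s
ṁ = Q/Δh = 7383.3 / 615.36 = 11.998 kg/s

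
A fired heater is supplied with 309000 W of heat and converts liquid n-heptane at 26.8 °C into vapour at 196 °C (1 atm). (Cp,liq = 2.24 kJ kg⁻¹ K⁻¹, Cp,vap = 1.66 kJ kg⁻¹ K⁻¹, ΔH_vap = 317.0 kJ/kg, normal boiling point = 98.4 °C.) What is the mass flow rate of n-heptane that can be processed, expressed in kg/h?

Δh = 2.24×(98.4−26.8) + 317.0 + 1.66×(196−98.4) = 639.4 kJ/kg
Q = 309000 W = 309 kJ/s = 1.1124e+06 kJ/h
ṁ = Q/Δh = 1.1124e+06 / 639.4 = 1739.8 kg/h

ṁ = 1740 kg/h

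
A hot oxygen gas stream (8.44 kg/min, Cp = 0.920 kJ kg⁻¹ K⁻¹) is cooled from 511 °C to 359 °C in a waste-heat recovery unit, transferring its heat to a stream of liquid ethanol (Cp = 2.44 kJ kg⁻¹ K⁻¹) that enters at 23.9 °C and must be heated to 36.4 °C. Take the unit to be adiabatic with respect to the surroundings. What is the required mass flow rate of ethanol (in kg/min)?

Heat released by hot stream: Q = 8.44 × 0.920 × (511 − 359) = 1180.2 kJ/min
Energy balance on cold side (adiabatic exchanger): Q = ṁ_c·Cp_c·(T_c,out − T_c,in)
ṁ_c = 1180.2 / [2.44 × (36.4 − 23.9)] = 38.697 kg/min

ṁ_c = 38.7 kg/min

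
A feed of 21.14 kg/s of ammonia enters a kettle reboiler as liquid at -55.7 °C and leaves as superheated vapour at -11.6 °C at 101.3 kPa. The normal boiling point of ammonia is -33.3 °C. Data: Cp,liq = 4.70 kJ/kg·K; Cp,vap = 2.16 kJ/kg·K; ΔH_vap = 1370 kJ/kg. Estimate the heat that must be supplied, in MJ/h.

Q = 116000 MJ/h

liquid -55.7→-33.3 °C: 105.28 kJ/kg
vaporisation at -33.3 °C: 1370 kJ/kg
vapour -33.3→-11.6 °C: 46.872 kJ/kg
Δh = 105.28 + 1370 + 46.872 = 1522.2 kJ/kg
Q = ṁ·Δh = 21.14 kg/s × 1522.2 kJ/kg = 32178 kJ/s
|Q| = 32178 kW = 115840 MJ/h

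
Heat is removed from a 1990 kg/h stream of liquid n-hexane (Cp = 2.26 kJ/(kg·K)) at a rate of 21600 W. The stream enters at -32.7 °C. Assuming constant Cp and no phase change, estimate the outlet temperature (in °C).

Q = 21600 W = 77760 kJ/h
ΔT = Q/(ṁ·Cp) = 77760/(1990×2.26) = 17.29 K
T_out = -32.7 − 17.29 = -49.99 °C

T_out = -50.0 °C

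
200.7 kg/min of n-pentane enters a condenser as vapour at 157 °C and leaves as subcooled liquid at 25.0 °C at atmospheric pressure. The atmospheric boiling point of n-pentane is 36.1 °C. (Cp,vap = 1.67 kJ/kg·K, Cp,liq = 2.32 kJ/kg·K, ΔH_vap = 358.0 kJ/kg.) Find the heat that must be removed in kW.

Q_c = 1960 kW

vapour 157→36.1 °C: -201.9 kJ/kg
condensation at 36.1 °C: -358 kJ/kg
liquid 36.1→25.0 °C: -25.752 kJ/kg
Δh = -201.9 + -358 + -25.752 = -585.65 kJ/kg
Q = ṁ·Δh = 200.7 kg/min × -585.65 kJ/kg = -117540 kJ/min
|Q| = 1959 kW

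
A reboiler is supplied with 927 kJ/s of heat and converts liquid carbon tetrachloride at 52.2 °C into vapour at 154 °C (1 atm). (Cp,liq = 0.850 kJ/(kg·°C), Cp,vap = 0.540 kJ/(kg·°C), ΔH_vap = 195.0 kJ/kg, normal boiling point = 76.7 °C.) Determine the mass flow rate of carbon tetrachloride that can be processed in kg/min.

Δh = 0.850×(76.7−52.2) + 195.0 + 0.540×(154−76.7) = 257.57 kJ/kg
Q = 927 kJ/s = 927 kJ/s = 55620 kJ/min
ṁ = Q/Δh = 55620 / 257.57 = 215.94 kg/min

ṁ = 216 kg/min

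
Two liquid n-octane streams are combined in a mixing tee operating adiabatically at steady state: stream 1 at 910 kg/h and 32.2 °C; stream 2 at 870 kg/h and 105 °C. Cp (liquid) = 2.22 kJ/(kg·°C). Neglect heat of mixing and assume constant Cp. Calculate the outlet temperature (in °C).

T_out = 67.8 °C

No heat crosses the boundary, so H_out = H_in.
T_out = Σ ṁᵢCp,ᵢTᵢ / Σ ṁᵢCp,ᵢ
      = 267850 / 3951.6 = 67.782 °C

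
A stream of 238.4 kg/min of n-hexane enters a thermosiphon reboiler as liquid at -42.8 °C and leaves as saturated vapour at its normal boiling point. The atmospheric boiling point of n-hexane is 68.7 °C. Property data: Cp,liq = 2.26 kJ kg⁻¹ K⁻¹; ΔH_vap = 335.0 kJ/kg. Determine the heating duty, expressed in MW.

Q = 2.33 MW

liquid -42.8→68.7 °C: 251.99 kJ/kg
vaporisation at 68.7 °C: 335 kJ/kg
Δh = 251.99 + 335 = 586.99 kJ/kg
Q = ṁ·Δh = 238.4 kg/min × 586.99 kJ/kg = 139940 kJ/min
|Q| = 2332.3 kW = 2.3323 MW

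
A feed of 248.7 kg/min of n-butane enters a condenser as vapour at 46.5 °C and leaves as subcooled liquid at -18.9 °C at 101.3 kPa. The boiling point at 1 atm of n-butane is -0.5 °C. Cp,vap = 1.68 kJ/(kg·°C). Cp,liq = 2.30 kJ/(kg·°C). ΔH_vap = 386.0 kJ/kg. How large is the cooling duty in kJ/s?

vapour 46.5→-0.5 °C: -78.96 kJ/kg
condensation at -0.5 °C: -386 kJ/kg
liquid -0.5→-18.9 °C: -42.32 kJ/kg
Δh = -78.96 + -386 + -42.32 = -507.28 kJ/kg
Q = ṁ·Δh = 248.7 kg/min × -507.28 kJ/kg = -126160 kJ/min
|Q| = 2102.7 kW

Q_c = 2100 kJ/s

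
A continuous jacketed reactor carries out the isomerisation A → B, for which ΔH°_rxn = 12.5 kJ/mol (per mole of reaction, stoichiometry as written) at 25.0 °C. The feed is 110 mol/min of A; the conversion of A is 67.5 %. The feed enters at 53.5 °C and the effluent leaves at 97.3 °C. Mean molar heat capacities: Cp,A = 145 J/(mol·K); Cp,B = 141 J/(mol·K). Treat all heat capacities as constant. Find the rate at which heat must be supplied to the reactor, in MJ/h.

Q_in = 96.3 MJ/h

Extent of reaction ξ = 0.675 × 110 = 74.25 mol/min
Reaction term: ξ·ΔH°_rxn = 74.25 × 12.5 = 928.12 kJ/min
Sensible, feed 53.5→25 °C: -454.57 kJ/min
Outlet flows (mol/min): A 35.75, B 74.25
Sensible, products 25→97.3 °C: 1131.7 kJ/min
Q = ΔH = 1605.3 kJ/min = 26.754 kW
Heat supplied = 96.316 MJ/h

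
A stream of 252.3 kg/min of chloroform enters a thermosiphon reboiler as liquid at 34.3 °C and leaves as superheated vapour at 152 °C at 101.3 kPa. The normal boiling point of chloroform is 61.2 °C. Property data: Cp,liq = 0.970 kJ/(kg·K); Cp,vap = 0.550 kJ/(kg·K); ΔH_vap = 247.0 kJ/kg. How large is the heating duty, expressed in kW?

Q = 1360 kW

liquid 34.3→61.2 °C: 26.093 kJ/kg
vaporisation at 61.2 °C: 247 kJ/kg
vapour 61.2→152 °C: 49.94 kJ/kg
Δh = 26.093 + 247 + 49.94 = 323.03 kJ/kg
Q = ṁ·Δh = 252.3 kg/min × 323.03 kJ/kg = 81501 kJ/min
|Q| = 1358.4 kW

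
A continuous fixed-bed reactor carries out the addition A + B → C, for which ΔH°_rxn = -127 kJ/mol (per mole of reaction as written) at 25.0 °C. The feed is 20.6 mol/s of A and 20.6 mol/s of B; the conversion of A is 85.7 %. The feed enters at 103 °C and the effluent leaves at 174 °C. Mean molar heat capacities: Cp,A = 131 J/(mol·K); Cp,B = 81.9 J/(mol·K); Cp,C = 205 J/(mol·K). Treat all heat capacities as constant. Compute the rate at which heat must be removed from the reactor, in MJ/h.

Extent of reaction ξ = 0.857 × 20.6 = 17.654 mol/s
Reaction term: ξ·ΔH°_rxn = 17.654 × -127 = -2242.1 kJ/s
Sensible, feed 103→25 °C: -342.09 kJ/s
Outlet flows (mol/s): A 2.9458, B 2.9458, C 17.654
Sensible, products 25→174 °C: 632.69 kJ/s
Q = ΔH = -1951.5 kJ/s = -1951.5 kW
Heat removed = 7025.3 MJ/h

Q_out = 7030 MJ/h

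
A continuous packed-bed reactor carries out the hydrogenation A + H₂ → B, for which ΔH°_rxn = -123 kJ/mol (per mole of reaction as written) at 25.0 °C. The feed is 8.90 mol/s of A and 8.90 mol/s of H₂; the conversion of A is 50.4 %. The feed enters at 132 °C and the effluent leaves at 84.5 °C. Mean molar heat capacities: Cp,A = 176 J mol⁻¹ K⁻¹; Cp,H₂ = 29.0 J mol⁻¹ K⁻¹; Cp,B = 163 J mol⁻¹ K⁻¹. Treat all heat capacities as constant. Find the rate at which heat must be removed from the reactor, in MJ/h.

Extent of reaction ξ = 0.504 × 8.90 = 4.4856 mol/s
Reaction term: ξ·ΔH°_rxn = 4.4856 × -123 = -551.73 kJ/s
Sensible, feed 132→25 °C: -195.22 kJ/s
Outlet flows (mol/s): A 4.4144, H₂ 4.4144, B 4.4856
Sensible, products 25→84.5 °C: 97.348 kJ/s
Q = ΔH = -649.6 kJ/s = -649.6 kW
Heat removed = 2338.6 MJ/h

Q_out = 2340 MJ/h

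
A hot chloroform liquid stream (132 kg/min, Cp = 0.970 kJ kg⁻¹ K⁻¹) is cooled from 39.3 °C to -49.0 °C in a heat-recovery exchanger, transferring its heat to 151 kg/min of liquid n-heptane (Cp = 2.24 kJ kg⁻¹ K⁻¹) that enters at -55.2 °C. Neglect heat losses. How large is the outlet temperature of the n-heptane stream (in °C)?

Heat released by hot stream: Q = 132 × 0.970 × (39.3 − -49.0) = 11306 kJ/min
Energy balance on cold side (adiabatic exchanger): Q = ṁ_c·Cp_c·(T_c,out − T_c,in)
T_c,out = -55.2 + 11306/(151 × 2.24) = -21.774 °C

T_c,out = -21.8 °C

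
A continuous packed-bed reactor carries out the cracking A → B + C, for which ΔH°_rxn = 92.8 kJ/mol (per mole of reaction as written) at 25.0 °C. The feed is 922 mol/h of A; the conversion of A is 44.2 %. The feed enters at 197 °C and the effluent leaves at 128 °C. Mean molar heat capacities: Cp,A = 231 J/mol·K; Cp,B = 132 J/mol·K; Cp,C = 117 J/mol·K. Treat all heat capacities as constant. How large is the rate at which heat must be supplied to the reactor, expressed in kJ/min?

Q_in = 398 kJ/min

Extent of reaction ξ = 0.442 × 922 = 407.52 mol/h
Reaction term: ξ·ΔH°_rxn = 407.52 × 92.8 = 37818 kJ/h
Sensible, feed 197→25 °C: -36633 kJ/h
Outlet flows (mol/h): A 514.48, B 407.52, C 407.52
Sensible, products 25→128 °C: 22693 kJ/h
Q = ΔH = 23878 kJ/h = 6.6328 kW
Heat supplied = 397.97 kJ/min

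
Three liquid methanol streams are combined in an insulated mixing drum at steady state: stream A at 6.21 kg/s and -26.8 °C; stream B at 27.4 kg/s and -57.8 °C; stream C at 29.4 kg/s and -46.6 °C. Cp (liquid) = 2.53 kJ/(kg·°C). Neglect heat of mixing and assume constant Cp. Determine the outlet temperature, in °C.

T_out = -49.5 °C

Energy balance with Q = 0: Σ ṁᵢCp,ᵢ(T_out − Tᵢ) = 0
T_out = Σ ṁᵢCp,ᵢTᵢ / Σ ṁᵢCp,ᵢ
      = -7894.1 / 159.42 = -49.519 °C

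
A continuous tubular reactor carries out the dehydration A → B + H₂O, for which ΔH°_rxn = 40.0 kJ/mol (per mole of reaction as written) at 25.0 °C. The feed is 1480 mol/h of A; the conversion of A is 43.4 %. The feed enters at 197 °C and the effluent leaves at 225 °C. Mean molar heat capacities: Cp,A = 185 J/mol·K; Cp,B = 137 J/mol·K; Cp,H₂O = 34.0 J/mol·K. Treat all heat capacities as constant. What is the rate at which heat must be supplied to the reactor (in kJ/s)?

Extent of reaction ξ = 0.434 × 1480 = 642.32 mol/h
Reaction term: ξ·ΔH°_rxn = 642.32 × 40.0 = 25693 kJ/h
Sensible, feed 197→25 °C: -47094 kJ/h
Outlet flows (mol/h): A 837.68, B 642.32, H₂O 642.32
Sensible, products 25→225 °C: 52962 kJ/h
Q = ΔH = 31561 kJ/h = 8.7669 kW
Heat supplied = 8.7669 kJ/s

Q_in = 8.77 kJ/s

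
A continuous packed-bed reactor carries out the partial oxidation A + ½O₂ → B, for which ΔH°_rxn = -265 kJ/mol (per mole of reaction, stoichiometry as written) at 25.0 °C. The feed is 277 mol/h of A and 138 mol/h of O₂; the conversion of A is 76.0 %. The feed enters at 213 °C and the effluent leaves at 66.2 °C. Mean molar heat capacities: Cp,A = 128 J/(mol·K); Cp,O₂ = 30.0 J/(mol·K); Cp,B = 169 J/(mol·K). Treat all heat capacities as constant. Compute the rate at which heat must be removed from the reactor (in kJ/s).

Extent of reaction ξ = 0.760 × 277 = 210.52 mol/h
Reaction term: ξ·ΔH°_rxn = 210.52 × -265 = -55788 kJ/h
Sensible, feed 213→25 °C: -7444 kJ/h
Outlet flows (mol/h): A 66.48, O₂ 32.74, B 210.52
Sensible, products 25→66.2 °C: 1856.9 kJ/h
Q = ΔH = -61375 kJ/h = -17.049 kW
Heat removed = 17.049 kJ/s

Q_out = 17.0 kJ/s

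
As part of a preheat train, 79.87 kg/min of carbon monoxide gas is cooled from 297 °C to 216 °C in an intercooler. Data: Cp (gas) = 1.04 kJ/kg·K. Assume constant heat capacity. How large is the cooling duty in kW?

Q = ṁ·Cp·ΔT = 79.87 × 1.04 × (216 − 297) = -6728.2 kJ/min
Converting: 6728.2 / 60 s = 112.14 kW

Q_c = 112 kW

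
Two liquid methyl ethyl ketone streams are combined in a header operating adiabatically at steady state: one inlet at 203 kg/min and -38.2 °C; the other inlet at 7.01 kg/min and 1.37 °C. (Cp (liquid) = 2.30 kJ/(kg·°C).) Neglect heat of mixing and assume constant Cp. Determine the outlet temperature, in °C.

Adiabatic, steady state ⇒ Σ ṁᵢCp,ᵢ(T_out − Tᵢ) = 0
Σ ṁᵢCp,ᵢTᵢ = 203×2.30×-38.2 + 7.01×2.30×1.37 = -17813
Σ ṁᵢCp,ᵢ = 203×2.30 + 7.01×2.30 = 483.02
T_out = -17813 / 483.02 = -36.879 °C

T_out = -36.9 °C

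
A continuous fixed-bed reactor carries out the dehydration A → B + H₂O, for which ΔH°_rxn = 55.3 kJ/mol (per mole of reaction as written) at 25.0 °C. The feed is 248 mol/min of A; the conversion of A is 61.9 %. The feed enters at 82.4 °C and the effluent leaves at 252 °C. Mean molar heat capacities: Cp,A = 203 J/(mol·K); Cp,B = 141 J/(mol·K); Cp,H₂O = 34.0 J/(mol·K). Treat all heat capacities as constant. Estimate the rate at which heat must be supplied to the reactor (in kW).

Q_in = 268 kW

Extent of reaction ξ = 0.619 × 248 = 153.51 mol/min
Reaction term: ξ·ΔH°_rxn = 153.51 × 55.3 = 8489.2 kJ/min
Sensible, feed 82.4→25 °C: -2889.7 kJ/min
Outlet flows (mol/min): A 94.488, B 153.51, H₂O 153.51
Sensible, products 25→252 °C: 10452 kJ/min
Q = ΔH = 16052 kJ/min = 267.53 kW
Heat supplied = 267.53 kW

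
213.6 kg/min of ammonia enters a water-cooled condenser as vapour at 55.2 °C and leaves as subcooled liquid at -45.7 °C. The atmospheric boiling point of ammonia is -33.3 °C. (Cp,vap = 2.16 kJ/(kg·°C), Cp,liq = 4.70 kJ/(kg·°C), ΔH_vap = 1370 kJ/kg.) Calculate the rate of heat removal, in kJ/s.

vapour 55.2→-33.3 °C: -191.16 kJ/kg
condensation at -33.3 °C: -1370 kJ/kg
liquid -33.3→-45.7 °C: -58.28 kJ/kg
Δh = -191.16 + -1370 + -58.28 = -1619.4 kJ/kg
Q = ṁ·Δh = 213.6 kg/min × -1619.4 kJ/kg = -345910 kJ/min
|Q| = 5765.2 kW

Q_c = 5770 kJ/s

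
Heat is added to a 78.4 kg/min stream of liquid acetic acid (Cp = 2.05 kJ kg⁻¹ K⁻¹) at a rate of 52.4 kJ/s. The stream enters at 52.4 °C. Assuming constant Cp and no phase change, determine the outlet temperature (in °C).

Q = 52.4 kJ/s = 3144 kJ/min
ΔT = Q/(ṁ·Cp) = 3144/(78.4×2.05) = 19.562 K
T_out = 52.4 + 19.562 = 71.962 °C

T_out = 72.0 °C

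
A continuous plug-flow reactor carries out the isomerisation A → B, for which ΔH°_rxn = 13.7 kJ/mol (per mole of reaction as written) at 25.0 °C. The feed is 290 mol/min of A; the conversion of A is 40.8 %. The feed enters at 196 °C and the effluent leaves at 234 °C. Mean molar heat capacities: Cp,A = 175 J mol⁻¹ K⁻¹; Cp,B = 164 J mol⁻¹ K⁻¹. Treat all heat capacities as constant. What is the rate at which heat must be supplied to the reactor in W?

Q_in = 54600 W

Extent of reaction ξ = 0.408 × 290 = 118.32 mol/min
Reaction term: ξ·ΔH°_rxn = 118.32 × 13.7 = 1621 kJ/min
Sensible, feed 196→25 °C: -8678.2 kJ/min
Outlet flows (mol/min): A 171.68, B 118.32
Sensible, products 25→234 °C: 10335 kJ/min
Q = ΔH = 3277.5 kJ/min = 54.624 kW
Heat supplied = 54624 W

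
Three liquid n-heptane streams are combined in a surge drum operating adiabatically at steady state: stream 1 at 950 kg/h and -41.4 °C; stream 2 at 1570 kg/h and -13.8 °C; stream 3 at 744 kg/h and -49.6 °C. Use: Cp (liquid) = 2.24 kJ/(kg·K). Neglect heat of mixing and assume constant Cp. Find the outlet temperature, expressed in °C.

No heat crosses the boundary, so H_out = H_in.
T_out = Σ ṁᵢCp,ᵢTᵢ / Σ ṁᵢCp,ᵢ
      = -219290 / 7311.4 = -29.993 °C

T_out = -30.0 °C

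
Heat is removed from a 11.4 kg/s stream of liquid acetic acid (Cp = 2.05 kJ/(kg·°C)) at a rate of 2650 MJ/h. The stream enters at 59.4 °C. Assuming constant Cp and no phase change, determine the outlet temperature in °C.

Q = 2650 MJ/h = 736.11 kJ/s
ΔT = Q/(ṁ·Cp) = 736.11/(11.4×2.05) = 31.498 K
T_out = 59.4 − 31.498 = 27.902 °C

T_out = 27.9 °C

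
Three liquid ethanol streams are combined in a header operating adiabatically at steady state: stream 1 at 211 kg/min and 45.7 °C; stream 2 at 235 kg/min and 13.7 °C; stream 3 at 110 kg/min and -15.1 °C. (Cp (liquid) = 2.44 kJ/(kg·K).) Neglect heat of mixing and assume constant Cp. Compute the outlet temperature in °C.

No heat crosses the boundary, so H_out = H_in.
Σ ṁᵢCp,ᵢTᵢ = 211×2.44×45.7 + 235×2.44×13.7 + 110×2.44×-15.1 = 27331
Σ ṁᵢCp,ᵢ = 211×2.44 + 235×2.44 + 110×2.44 = 1356.6
T_out = 27331 / 1356.6 = 20.146 °C

T_out = 20.1 °C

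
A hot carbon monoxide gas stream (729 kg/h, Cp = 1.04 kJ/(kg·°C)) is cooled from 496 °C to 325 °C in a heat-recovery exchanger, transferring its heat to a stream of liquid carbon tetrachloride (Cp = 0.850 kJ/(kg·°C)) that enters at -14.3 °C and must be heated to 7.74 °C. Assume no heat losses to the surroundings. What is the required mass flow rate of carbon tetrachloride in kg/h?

ṁ_c = 6920 kg/h

Heat released by hot stream: Q = 729 × 1.04 × (496 − 325) = 129650 kJ/h
Energy balance on cold side (adiabatic exchanger): Q = ṁ_c·Cp_c·(T_c,out − T_c,in)
ṁ_c = 129650 / [0.850 × (7.74 − -14.3)] = 6920.3 kg/h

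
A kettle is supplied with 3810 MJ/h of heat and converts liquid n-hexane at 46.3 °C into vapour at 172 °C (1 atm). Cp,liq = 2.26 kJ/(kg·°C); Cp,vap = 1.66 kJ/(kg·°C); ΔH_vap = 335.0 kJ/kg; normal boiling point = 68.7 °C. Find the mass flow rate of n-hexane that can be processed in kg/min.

ṁ = 114 kg/min

Δh = 2.26×(68.7−46.3) + 335.0 + 1.66×(172−68.7) = 557.1 kJ/kg
Q = 3810 MJ/h = 1058.3 kJ/s = 63500 kJ/min
ṁ = Q/Δh = 63500 / 557.1 = 113.98 kg/min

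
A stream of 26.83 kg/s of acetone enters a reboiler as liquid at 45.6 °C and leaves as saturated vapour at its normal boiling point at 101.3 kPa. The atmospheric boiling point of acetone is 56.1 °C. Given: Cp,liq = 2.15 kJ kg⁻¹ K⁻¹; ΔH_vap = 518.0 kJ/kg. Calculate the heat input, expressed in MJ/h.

Q = 52200 MJ/h

liquid 45.6→56.1 °C: 22.575 kJ/kg
vaporisation at 56.1 °C: 518 kJ/kg
Δh = 22.575 + 518 = 540.58 kJ/kg
Q = ṁ·Δh = 26.83 kg/s × 540.58 kJ/kg = 14504 kJ/s
|Q| = 14504 kW = 52213 MJ/h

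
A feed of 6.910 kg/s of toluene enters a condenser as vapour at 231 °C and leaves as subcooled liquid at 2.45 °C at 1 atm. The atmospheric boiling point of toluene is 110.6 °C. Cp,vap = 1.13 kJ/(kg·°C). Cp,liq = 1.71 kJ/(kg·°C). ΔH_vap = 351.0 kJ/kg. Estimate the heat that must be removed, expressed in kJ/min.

Q_c = 279000 kJ/min

vapour 231→110.6 °C: -136.05 kJ/kg
condensation at 110.6 °C: -351 kJ/kg
liquid 110.6→2.45 °C: -184.94 kJ/kg
Δh = -136.05 + -351 + -184.94 = -671.99 kJ/kg
Q = ṁ·Δh = 6.910 kg/s × -671.99 kJ/kg = -4643.4 kJ/s
|Q| = 4643.4 kW = 278610 kJ/min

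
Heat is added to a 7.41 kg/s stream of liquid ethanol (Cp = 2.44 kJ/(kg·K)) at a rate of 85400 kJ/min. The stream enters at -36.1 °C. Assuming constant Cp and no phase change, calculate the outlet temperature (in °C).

T_out = 42.6 °C

Q = 85400 kJ/min = 1423.3 kJ/s
ΔT = Q/(ṁ·Cp) = 1423.3/(7.41×2.44) = 78.722 K
T_out = -36.1 + 78.722 = 42.622 °C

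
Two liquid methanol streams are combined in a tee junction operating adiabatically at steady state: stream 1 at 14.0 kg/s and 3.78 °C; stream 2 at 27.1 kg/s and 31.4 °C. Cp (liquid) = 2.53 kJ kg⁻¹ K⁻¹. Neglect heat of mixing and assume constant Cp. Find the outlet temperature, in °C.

T_out = 22.0 °C

Energy balance with Q = 0: Σ ṁᵢCp,ᵢ(T_out − Tᵢ) = 0
Σ ṁᵢCp,ᵢTᵢ = 14.0×2.53×3.78 + 27.1×2.53×31.4 = 2286.8
Σ ṁᵢCp,ᵢ = 14.0×2.53 + 27.1×2.53 = 103.98
T_out = 2286.8 / 103.98 = 21.992 °C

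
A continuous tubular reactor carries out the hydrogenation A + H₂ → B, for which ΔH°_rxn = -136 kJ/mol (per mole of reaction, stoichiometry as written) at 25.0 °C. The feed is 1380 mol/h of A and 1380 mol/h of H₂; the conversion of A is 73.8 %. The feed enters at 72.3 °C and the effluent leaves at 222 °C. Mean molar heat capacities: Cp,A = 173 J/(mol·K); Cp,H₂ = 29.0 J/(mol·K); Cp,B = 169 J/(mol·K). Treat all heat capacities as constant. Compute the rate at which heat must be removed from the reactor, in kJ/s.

Q_out = 28.7 kJ/s

Extent of reaction ξ = 0.738 × 1380 = 1018.4 mol/h
Reaction term: ξ·ΔH°_rxn = 1018.4 × -136 = -138510 kJ/h
Sensible, feed 72.3→25 °C: -13185 kJ/h
Outlet flows (mol/h): A 361.56, H₂ 361.56, B 1018.4
Sensible, products 25→222 °C: 48295 kJ/h
Q = ΔH = -103400 kJ/h = -28.722 kW
Heat removed = 28.722 kJ/s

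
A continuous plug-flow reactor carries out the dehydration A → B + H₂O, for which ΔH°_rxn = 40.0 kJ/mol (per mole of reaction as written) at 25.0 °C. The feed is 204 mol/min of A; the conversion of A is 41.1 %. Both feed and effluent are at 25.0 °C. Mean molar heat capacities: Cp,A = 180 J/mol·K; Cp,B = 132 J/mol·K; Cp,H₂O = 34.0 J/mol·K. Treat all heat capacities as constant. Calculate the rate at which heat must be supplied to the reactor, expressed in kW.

Extent of reaction ξ = 0.411 × 204 = 83.844 mol/min
Reaction term: ξ·ΔH°_rxn = 83.844 × 40.0 = 3353.8 kJ/min
Q = ΔH = 3353.8 kJ/min = 55.896 kW
Heat supplied = 55.896 kW

Q_in = 55.9 kW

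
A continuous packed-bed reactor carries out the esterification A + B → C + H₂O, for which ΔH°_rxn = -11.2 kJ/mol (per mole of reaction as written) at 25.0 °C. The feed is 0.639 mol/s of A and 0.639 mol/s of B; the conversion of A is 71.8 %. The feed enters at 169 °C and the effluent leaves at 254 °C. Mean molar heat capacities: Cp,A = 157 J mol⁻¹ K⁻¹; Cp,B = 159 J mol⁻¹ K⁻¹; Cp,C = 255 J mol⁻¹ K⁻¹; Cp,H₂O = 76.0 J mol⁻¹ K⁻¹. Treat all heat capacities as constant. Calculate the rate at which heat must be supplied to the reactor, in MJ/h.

Q_in = 49.0 MJ/h

Extent of reaction ξ = 0.718 × 0.639 = 0.4588 mol/s
Reaction term: ξ·ΔH°_rxn = 0.4588 × -11.2 = -5.1386 kJ/s
Sensible, feed 169→25 °C: -29.077 kJ/s
Outlet flows (mol/s): A 0.1802, B 0.1802, C 0.4588, H₂O 0.4588
Sensible, products 25→254 °C: 47.817 kJ/s
Q = ΔH = 13.601 kJ/s = 13.601 kW
Heat supplied = 48.963 MJ/h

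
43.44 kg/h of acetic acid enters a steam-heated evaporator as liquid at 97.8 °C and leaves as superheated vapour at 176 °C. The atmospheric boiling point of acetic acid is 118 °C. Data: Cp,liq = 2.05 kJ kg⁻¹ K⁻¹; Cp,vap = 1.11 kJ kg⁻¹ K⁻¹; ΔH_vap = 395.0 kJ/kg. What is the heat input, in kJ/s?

Q = 6.04 kJ/s

liquid 97.8→118 °C: 41.41 kJ/kg
vaporisation at 118 °C: 395 kJ/kg
vapour 118→176 °C: 64.38 kJ/kg
Δh = 41.41 + 395 + 64.38 = 500.79 kJ/kg
Q = ṁ·Δh = 43.44 kg/h × 500.79 kJ/kg = 21754 kJ/h
|Q| = 6.0429 kW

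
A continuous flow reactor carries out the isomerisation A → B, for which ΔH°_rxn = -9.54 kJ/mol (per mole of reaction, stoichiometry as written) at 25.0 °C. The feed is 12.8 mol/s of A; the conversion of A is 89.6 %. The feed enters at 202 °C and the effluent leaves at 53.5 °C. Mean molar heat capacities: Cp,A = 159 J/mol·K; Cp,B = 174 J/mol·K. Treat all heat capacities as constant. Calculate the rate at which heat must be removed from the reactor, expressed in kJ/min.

Q_out = 24400 kJ/min

Extent of reaction ξ = 0.896 × 12.8 = 11.469 mol/s
Reaction term: ξ·ΔH°_rxn = 11.469 × -9.54 = -109.41 kJ/s
Sensible, feed 202→25 °C: -360.23 kJ/s
Outlet flows (mol/s): A 1.3312, B 11.469
Sensible, products 25→53.5 °C: 62.906 kJ/s
Q = ΔH = -406.74 kJ/s = -406.74 kW
Heat removed = 24404 kJ/min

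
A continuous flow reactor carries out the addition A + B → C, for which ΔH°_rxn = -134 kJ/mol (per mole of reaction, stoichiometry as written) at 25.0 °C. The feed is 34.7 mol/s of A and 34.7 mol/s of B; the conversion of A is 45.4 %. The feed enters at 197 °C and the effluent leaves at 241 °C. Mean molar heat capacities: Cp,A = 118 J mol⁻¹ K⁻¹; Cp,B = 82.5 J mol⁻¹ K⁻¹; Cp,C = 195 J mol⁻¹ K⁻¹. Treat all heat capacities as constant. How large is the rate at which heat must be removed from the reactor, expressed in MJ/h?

Q_out = 6560 MJ/h

Extent of reaction ξ = 0.454 × 34.7 = 15.754 mol/s
Reaction term: ξ·ΔH°_rxn = 15.754 × -134 = -2111 kJ/s
Sensible, feed 197→25 °C: -1196.7 kJ/s
Outlet flows (mol/s): A 18.946, B 18.946, C 15.754
Sensible, products 25→241 °C: 1484.1 kJ/s
Q = ΔH = -1823.6 kJ/s = -1823.6 kW
Heat removed = 6565 MJ/h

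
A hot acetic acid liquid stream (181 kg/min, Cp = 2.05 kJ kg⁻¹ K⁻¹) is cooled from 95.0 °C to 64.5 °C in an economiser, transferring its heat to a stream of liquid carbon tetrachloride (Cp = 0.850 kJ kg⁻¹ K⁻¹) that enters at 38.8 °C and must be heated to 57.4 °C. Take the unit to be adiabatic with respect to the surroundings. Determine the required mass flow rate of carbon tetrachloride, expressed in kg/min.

ṁ_c = 716 kg/min

Heat released by hot stream: Q = 181 × 2.05 × (95.0 − 64.5) = 11317 kJ/min
Energy balance on cold side (adiabatic exchanger): Q = ṁ_c·Cp_c·(T_c,out − T_c,in)
ṁ_c = 11317 / [0.850 × (57.4 − 38.8)] = 715.81 kg/min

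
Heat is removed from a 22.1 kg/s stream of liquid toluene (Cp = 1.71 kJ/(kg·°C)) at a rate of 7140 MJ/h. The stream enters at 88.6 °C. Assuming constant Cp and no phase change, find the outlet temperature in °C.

Q = 7140 MJ/h = 1983.3 kJ/s
ΔT = Q/(ṁ·Cp) = 1983.3/(22.1×1.71) = 52.482 K
T_out = 88.6 − 52.482 = 36.118 °C

T_out = 36.1 °C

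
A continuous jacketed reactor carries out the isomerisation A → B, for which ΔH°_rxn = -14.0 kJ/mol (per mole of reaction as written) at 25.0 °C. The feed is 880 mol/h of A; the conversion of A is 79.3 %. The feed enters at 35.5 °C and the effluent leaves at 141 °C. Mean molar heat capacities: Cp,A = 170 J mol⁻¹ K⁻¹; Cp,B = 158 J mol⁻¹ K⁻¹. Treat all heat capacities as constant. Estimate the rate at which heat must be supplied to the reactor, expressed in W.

Extent of reaction ξ = 0.793 × 880 = 697.84 mol/h
Reaction term: ξ·ΔH°_rxn = 697.84 × -14.0 = -9769.8 kJ/h
Sensible, feed 35.5→25 °C: -1570.8 kJ/h
Outlet flows (mol/h): A 182.16, B 697.84
Sensible, products 25→141 °C: 16382 kJ/h
Q = ΔH = 5041.6 kJ/h = 1.4005 kW
Heat supplied = 1400.5 W

Q_in = 1400 W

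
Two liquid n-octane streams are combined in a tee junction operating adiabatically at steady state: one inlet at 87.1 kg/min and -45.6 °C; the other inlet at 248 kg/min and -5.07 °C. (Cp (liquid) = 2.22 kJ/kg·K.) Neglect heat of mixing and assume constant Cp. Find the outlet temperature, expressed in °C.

Adiabatic, steady state ⇒ Σ ṁᵢCp,ᵢ(T_out − Tᵢ) = 0
T_out = Σ ṁᵢCp,ᵢTᵢ / Σ ṁᵢCp,ᵢ
      = -11609 / 743.92 = -15.605 °C

T_out = -15.6 °C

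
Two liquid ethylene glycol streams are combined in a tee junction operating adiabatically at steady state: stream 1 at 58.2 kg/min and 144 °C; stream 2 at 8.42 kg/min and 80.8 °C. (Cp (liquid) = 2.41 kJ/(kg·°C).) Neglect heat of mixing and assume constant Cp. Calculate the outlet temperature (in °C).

No heat crosses the boundary, so H_out = H_in.
Σ ṁᵢCp,ᵢTᵢ = 58.2×2.41×144 + 8.42×2.41×80.8 = 21837
Σ ṁᵢCp,ᵢ = 58.2×2.41 + 8.42×2.41 = 160.55
T_out = 21837 / 160.55 = 136.01 °C

T_out = 136 °C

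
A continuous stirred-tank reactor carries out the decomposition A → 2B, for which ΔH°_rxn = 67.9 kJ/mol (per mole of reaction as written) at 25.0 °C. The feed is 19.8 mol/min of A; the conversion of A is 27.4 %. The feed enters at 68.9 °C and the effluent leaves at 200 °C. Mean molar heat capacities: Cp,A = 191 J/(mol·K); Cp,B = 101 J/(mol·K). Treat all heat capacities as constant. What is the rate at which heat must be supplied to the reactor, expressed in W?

Q_in = 14600 W

Extent of reaction ξ = 0.274 × 19.8 = 5.4252 mol/min
Reaction term: ξ·ΔH°_rxn = 5.4252 × 67.9 = 368.37 kJ/min
Sensible, feed 68.9→25 °C: -166.02 kJ/min
Outlet flows (mol/min): A 14.375, B 10.85
Sensible, products 25→200 °C: 672.26 kJ/min
Q = ΔH = 874.61 kJ/min = 14.577 kW
Heat supplied = 14577 W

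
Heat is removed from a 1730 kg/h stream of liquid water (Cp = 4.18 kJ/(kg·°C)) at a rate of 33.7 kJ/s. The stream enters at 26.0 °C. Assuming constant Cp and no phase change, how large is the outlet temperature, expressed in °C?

Q = 33.7 kJ/s = 121320 kJ/h
ΔT = Q/(ṁ·Cp) = 121320/(1730×4.18) = 16.777 K
T_out = 26.0 − 16.777 = 9.2232 °C

T_out = 9.22 °C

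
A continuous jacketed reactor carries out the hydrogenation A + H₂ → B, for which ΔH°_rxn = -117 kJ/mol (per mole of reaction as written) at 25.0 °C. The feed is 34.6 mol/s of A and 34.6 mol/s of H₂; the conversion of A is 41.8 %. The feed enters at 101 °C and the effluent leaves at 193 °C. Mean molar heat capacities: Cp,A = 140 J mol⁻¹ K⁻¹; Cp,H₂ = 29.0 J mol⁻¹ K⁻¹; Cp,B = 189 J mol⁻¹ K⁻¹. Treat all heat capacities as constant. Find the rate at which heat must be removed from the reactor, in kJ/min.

Q_out = 66300 kJ/min

Extent of reaction ξ = 0.418 × 34.6 = 14.463 mol/s
Reaction term: ξ·ΔH°_rxn = 14.463 × -117 = -1692.1 kJ/s
Sensible, feed 101→25 °C: -444.4 kJ/s
Outlet flows (mol/s): A 20.137, H₂ 20.137, B 14.463
Sensible, products 25→193 °C: 1031 kJ/s
Q = ΔH = -1105.6 kJ/s = -1105.6 kW
Heat removed = 66336 kJ/min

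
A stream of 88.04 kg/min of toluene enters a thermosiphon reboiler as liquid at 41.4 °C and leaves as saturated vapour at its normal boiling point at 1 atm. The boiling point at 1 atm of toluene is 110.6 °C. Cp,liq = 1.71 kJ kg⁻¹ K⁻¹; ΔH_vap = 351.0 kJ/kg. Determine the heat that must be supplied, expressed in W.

liquid 41.4→110.6 °C: 118.33 kJ/kg
vaporisation at 110.6 °C: 351 kJ/kg
Δh = 118.33 + 351 = 469.33 kJ/kg
Q = ṁ·Δh = 88.04 kg/min × 469.33 kJ/kg = 41320 kJ/min
|Q| = 688.67 kW = 688670 W

Q = 689000 W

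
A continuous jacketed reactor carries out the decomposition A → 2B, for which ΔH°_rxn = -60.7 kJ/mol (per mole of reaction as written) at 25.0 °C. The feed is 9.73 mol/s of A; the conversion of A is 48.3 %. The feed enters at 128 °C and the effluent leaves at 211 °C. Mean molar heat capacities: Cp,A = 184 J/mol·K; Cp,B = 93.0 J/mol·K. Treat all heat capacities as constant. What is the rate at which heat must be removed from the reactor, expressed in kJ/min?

Q_out = 8100 kJ/min

Extent of reaction ξ = 0.483 × 9.73 = 4.6996 mol/s
Reaction term: ξ·ΔH°_rxn = 4.6996 × -60.7 = -285.27 kJ/s
Sensible, feed 128→25 °C: -184.4 kJ/s
Outlet flows (mol/s): A 5.0304, B 9.3992
Sensible, products 25→211 °C: 334.75 kJ/s
Q = ΔH = -134.92 kJ/s = -134.92 kW
Heat removed = 8095.2 kJ/min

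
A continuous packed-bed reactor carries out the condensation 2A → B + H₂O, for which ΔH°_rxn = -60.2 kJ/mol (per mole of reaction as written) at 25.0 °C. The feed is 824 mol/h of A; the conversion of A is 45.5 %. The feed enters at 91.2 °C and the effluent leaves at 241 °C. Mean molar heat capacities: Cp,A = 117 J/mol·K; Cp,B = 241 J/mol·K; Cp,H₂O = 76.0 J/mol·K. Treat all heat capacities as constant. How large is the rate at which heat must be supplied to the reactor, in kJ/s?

Extent of reaction ξ = 0.455 × 824 / 2 = 187.46 mol/h
Reaction term: ξ·ΔH°_rxn = 187.46 × -60.2 = -11285 kJ/h
Sensible, feed 91.2→25 °C: -6382.2 kJ/h
Outlet flows (mol/h): A 449.08, B 187.46, H₂O 187.46
Sensible, products 25→241 °C: 24185 kJ/h
Q = ΔH = 6517.6 kJ/h = 1.8104 kW
Heat supplied = 1.8104 kJ/s

Q_in = 1.81 kJ/s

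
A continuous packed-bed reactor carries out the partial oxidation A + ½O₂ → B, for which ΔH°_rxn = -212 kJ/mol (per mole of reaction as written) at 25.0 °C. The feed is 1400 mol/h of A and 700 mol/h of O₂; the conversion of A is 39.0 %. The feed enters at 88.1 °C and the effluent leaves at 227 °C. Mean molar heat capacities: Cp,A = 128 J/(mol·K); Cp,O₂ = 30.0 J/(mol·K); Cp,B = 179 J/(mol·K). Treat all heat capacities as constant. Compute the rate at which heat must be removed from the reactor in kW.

Q_out = 23.3 kW

Extent of reaction ξ = 0.390 × 1400 = 546 mol/h
Reaction term: ξ·ΔH°_rxn = 546 × -212 = -115750 kJ/h
Sensible, feed 88.1→25 °C: -12633 kJ/h
Outlet flows (mol/h): A 854, O₂ 427, B 546
Sensible, products 25→227 °C: 44411 kJ/h
Q = ΔH = -83974 kJ/h = -23.326 kW
Heat removed = 23.326 kW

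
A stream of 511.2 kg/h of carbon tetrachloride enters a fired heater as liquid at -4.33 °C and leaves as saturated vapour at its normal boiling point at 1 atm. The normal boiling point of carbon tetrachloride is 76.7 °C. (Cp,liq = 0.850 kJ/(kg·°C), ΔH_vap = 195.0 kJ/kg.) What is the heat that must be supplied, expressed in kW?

Q = 37.5 kW

liquid -4.33→76.7 °C: 68.876 kJ/kg
vaporisation at 76.7 °C: 195 kJ/kg
Δh = 68.876 + 195 = 263.88 kJ/kg
Q = ṁ·Δh = 511.2 kg/h × 263.88 kJ/kg = 134890 kJ/h
|Q| = 37.47 kW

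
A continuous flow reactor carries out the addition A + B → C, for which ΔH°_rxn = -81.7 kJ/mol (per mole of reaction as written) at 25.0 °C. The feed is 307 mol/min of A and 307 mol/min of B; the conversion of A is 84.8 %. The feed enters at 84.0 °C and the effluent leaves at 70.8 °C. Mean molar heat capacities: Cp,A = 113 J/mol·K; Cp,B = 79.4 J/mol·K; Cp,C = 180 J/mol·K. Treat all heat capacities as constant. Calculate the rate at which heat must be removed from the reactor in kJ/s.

Q_out = 370 kJ/s

Extent of reaction ξ = 0.848 × 307 = 260.34 mol/min
Reaction term: ξ·ΔH°_rxn = 260.34 × -81.7 = -21269 kJ/min
Sensible, feed 84.0→25 °C: -3484.9 kJ/min
Outlet flows (mol/min): A 46.664, B 46.664, C 260.34
Sensible, products 25→70.8 °C: 2557.4 kJ/min
Q = ΔH = -22197 kJ/min = -369.95 kW
Heat removed = 369.95 kJ/s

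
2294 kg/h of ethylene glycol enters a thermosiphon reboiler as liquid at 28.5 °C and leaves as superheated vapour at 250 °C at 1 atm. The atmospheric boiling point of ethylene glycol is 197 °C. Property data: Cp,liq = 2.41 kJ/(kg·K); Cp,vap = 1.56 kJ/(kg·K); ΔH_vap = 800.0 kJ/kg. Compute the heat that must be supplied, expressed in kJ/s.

Q = 821 kJ/s

liquid 28.5→197 °C: 406.09 kJ/kg
vaporisation at 197 °C: 800 kJ/kg
vapour 197→250 °C: 82.68 kJ/kg
Δh = 406.09 + 800 + 82.68 = 1288.8 kJ/kg
Q = ṁ·Δh = 2294 kg/h × 1288.8 kJ/kg = 2.9564e+06 kJ/h
|Q| = 821.23 kW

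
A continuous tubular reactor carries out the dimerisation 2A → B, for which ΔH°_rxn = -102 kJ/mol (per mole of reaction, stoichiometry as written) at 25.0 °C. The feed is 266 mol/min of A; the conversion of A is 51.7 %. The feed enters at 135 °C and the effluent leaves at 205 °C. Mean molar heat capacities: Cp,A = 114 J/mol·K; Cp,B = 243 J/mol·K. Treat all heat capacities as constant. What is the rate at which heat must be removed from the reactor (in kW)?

Extent of reaction ξ = 0.517 × 266 / 2 = 68.761 mol/min
Reaction term: ξ·ΔH°_rxn = 68.761 × -102 = -7013.6 kJ/min
Sensible, feed 135→25 °C: -3335.6 kJ/min
Outlet flows (mol/min): A 128.48, B 68.761
Sensible, products 25→205 °C: 5644 kJ/min
Q = ΔH = -4705.3 kJ/min = -78.421 kW
Heat removed = 78.421 kW

Q_out = 78.4 kW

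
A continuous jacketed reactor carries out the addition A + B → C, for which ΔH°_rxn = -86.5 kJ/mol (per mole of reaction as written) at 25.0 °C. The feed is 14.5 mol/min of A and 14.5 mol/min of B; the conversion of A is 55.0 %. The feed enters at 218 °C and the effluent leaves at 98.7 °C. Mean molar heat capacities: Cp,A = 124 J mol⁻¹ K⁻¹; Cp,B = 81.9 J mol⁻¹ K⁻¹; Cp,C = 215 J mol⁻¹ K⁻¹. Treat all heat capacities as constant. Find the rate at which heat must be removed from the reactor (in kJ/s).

Q_out = 17.3 kJ/s

Extent of reaction ξ = 0.550 × 14.5 = 7.975 mol/min
Reaction term: ξ·ΔH°_rxn = 7.975 × -86.5 = -689.84 kJ/min
Sensible, feed 218→25 °C: -576.21 kJ/min
Outlet flows (mol/min): A 6.525, B 6.525, C 7.975
Sensible, products 25→98.7 °C: 225.38 kJ/min
Q = ΔH = -1040.7 kJ/min = -17.344 kW
Heat removed = 17.344 kJ/s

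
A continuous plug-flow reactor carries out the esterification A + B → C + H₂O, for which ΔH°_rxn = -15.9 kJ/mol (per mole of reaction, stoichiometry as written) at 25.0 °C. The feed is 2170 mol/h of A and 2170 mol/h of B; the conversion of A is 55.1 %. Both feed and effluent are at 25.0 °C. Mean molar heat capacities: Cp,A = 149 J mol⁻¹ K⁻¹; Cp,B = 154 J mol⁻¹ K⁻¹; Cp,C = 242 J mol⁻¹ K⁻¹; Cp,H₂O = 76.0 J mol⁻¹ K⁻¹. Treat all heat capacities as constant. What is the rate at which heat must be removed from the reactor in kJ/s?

Q_out = 5.28 kJ/s

Extent of reaction ξ = 0.551 × 2170 = 1195.7 mol/h
Reaction term: ξ·ΔH°_rxn = 1195.7 × -15.9 = -19011 kJ/h
Q = ΔH = -19011 kJ/h = -5.2809 kW
Heat removed = 5.2809 kJ/s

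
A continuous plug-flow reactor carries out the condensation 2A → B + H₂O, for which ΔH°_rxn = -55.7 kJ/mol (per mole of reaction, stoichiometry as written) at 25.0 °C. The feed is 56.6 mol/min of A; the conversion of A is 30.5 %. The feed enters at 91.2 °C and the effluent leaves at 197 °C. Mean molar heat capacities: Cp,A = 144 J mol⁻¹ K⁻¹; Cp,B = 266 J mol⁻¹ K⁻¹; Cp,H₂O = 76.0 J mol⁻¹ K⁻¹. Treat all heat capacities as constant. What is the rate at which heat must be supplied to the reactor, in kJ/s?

Q_in = 7.70 kJ/s

Extent of reaction ξ = 0.305 × 56.6 / 2 = 8.6315 mol/min
Reaction term: ξ·ΔH°_rxn = 8.6315 × -55.7 = -480.77 kJ/min
Sensible, feed 91.2→25 °C: -539.56 kJ/min
Outlet flows (mol/min): A 39.337, B 8.6315, H₂O 8.6315
Sensible, products 25→197 °C: 1482 kJ/min
Q = ΔH = 461.71 kJ/min = 7.6951 kW
Heat supplied = 7.6951 kJ/s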